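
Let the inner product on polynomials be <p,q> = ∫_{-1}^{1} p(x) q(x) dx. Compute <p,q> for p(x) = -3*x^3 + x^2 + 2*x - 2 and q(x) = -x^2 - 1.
<p,q> = 64/15

Expand the product: p(x)·q(x) = 3*x^5 - x^4 + x^3 + x^2 - 2*x + 2.
∫_{-1}^{1} of each monomial x^k gives [2/(k+1) if k even, 0 if k odd]. Integrating term-by-term (or equivalently evaluating the antiderivative F(x) = x^6/2 - x^5/5 + x^4/4 + x^3/3 - x^2 + 2*x at the endpoints):
  F(1) − F(−1) = 113/60 − (-143/60) = 64/15.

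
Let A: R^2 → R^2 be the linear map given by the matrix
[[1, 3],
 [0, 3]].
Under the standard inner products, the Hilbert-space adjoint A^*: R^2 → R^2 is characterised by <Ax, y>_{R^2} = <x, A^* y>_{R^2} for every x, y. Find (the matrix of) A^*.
A^* = A^T =
[[1, 0],
 [3, 3]]

For real matrices with standard dot products, the defining identity <Ax, y> = <x, A^* y> gives (Ax)^T y = x^T (A^*) y, i.e. x^T A^T y = x^T (A^*) y. Since this holds for all x, y, we must have A^* = A^T. Therefore
A^* =
[[1, 0],
 [3, 3]].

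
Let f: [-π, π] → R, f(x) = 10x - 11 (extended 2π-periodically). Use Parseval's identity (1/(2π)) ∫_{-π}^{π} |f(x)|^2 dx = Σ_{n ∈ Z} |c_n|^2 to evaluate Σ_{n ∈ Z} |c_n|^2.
Σ |c_n|^2 = 100π^2/3 + 121

Expand and integrate term by term over [-π, π]:
  ∫ (10x)^2 dx = 100·(2π^3/3); ∫ 2·10·(-11)·x dx = 0 (odd integrand); ∫ (-11)^2 dx = 121·2π.
So (1/(2π)) ∫_{-π}^{π} (10x - 11)^2 dx = 100π^2/3 + 121 = 100π^2/3 + 121.
Parseval ⇒ Σ |c_n|^2 = 100π^2/3 + 121.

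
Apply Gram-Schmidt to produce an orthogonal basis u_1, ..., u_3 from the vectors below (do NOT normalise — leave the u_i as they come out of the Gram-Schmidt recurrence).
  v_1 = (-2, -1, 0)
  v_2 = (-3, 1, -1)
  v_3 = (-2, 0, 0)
Orthogonal basis:
  u_1 = (-2, -1, 0)
  u_2 = (-1, 2, -1)
  u_3 = (-1/15, 2/15, 1/3)

Apply the Gram-Schmidt recurrence
  u_1 = v_1
  u_i = v_i − Σ_{j<i} ((v_i · u_j) / (u_j · u_j)) · u_j.

Step by step this gives:
  u_1 = (-2, -1, 0)
  u_2 = (-1, 2, -1)
  u_3 = (-1/15, 2/15, 1/3)

Orthogonality check:
  u_2 · u_1 = 0 (should be 0)
  u_3 · u_1 = 0 (should be 0)
  u_3 · u_2 = 0 (should be 0)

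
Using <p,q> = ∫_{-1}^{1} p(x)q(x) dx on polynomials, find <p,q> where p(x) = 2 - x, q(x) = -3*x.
<p,q> = 2

Expand the product: p(x)·q(x) = 3*x^2 - 6*x.
∫_{-1}^{1} of each monomial x^k gives [2/(k+1) if k even, 0 if k odd]. Integrating term-by-term (or equivalently evaluating the antiderivative F(x) = x^3 - 3*x^2 at the endpoints):
  F(1) − F(−1) = -2 − (-4) = 2.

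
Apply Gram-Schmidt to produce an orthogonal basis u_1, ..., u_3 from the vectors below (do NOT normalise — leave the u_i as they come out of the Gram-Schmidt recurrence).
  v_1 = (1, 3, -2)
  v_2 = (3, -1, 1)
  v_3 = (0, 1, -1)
Orthogonal basis:
  u_1 = (1, 3, -2)
  u_2 = (22/7, -4/7, 5/7)
  u_3 = (1/50, -7/50, -1/5)

Apply the Gram-Schmidt recurrence
  u_1 = v_1
  u_i = v_i − Σ_{j<i} ((v_i · u_j) / (u_j · u_j)) · u_j.

Step by step this gives:
  u_1 = (1, 3, -2)
  u_2 = (22/7, -4/7, 5/7)
  u_3 = (1/50, -7/50, -1/5)

Orthogonality check:
  u_2 · u_1 = 0 (should be 0)
  u_3 · u_1 = 0 (should be 0)
  u_3 · u_2 = 0 (should be 0)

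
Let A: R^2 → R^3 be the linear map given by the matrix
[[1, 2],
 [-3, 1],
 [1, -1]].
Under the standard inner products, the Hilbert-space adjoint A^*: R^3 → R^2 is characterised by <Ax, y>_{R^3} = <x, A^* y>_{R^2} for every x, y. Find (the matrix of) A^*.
A^* = A^T =
[[1, -3, 1],
 [2, 1, -1]]

For real matrices with standard dot products, the defining identity <Ax, y> = <x, A^* y> gives (Ax)^T y = x^T (A^*) y, i.e. x^T A^T y = x^T (A^*) y. Since this holds for all x, y, we must have A^* = A^T. Therefore
A^* =
[[1, -3, 1],
 [2, 1, -1]].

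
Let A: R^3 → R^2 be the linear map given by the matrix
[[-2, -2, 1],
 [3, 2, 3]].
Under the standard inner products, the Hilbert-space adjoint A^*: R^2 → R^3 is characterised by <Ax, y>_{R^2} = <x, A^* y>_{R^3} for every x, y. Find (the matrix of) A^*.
A^* = A^T =
[[-2, 3],
 [-2, 2],
 [1, 3]]

For real matrices with standard dot products, the defining identity <Ax, y> = <x, A^* y> gives (Ax)^T y = x^T (A^*) y, i.e. x^T A^T y = x^T (A^*) y. Since this holds for all x, y, we must have A^* = A^T. Therefore
A^* =
[[-2, 3],
 [-2, 2],
 [1, 3]].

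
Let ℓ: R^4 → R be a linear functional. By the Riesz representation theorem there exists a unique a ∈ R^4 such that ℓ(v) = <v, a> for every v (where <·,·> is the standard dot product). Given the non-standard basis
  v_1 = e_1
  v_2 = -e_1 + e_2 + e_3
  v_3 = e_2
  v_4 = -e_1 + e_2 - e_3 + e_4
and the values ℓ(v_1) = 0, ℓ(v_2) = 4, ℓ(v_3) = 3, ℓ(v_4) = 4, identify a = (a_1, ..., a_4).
a = (0, 3, 1, 2)

Write a = (a_1, ..., a_4) in the standard basis. For each basis vector v_i, ℓ(v_i) = <v_i, a> is a linear equation in the a_j's. Collect the n equations into a matrix system V a = ℓ, where row i of V is v_i (expressed in the standard basis). Since V is invertible (lower-triangular with 1s on the diagonal, up to permutation), solve by back-substitution:
  V =
[[1, 0, 0, 0],
 [-1, 1, 1, 0],
 [0, 1, 0, 0],
 [-1, 1, -1, 1]]
  V a = (0, 4, 3, 4)
Solving gives a = (0, 3, 1, 2).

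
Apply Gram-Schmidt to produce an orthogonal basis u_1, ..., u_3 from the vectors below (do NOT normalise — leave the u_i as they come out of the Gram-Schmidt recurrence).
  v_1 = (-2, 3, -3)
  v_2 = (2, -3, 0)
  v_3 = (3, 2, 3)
Orthogonal basis:
  u_1 = (-2, 3, -3)
  u_2 = (9/11, -27/22, -39/22)
  u_3 = (3, 2, 0)

Apply the Gram-Schmidt recurrence
  u_1 = v_1
  u_i = v_i − Σ_{j<i} ((v_i · u_j) / (u_j · u_j)) · u_j.

Step by step this gives:
  u_1 = (-2, 3, -3)
  u_2 = (9/11, -27/22, -39/22)
  u_3 = (3, 2, 0)

Orthogonality check:
  u_2 · u_1 = 0 (should be 0)
  u_3 · u_1 = 0 (should be 0)
  u_3 · u_2 = 0 (should be 0)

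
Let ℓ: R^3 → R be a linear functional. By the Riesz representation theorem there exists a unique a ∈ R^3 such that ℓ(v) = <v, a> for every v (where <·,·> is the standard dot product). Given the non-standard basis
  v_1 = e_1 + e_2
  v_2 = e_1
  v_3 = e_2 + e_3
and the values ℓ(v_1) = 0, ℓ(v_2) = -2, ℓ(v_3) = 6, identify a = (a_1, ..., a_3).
a = (-2, 2, 4)

Write a = (a_1, ..., a_3) in the standard basis. For each basis vector v_i, ℓ(v_i) = <v_i, a> is a linear equation in the a_j's. Collect the n equations into a matrix system V a = ℓ, where row i of V is v_i (expressed in the standard basis). Since V is invertible (lower-triangular with 1s on the diagonal, up to permutation), solve by back-substitution:
  V =
[[1, 1, 0],
 [1, 0, 0],
 [0, 1, 1]]
  V a = (0, -2, 6)
Solving gives a = (-2, 2, 4).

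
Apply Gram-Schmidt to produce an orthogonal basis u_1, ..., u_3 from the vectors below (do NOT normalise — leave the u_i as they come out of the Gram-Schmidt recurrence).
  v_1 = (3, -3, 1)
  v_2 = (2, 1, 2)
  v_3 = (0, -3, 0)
Orthogonal basis:
  u_1 = (3, -3, 1)
  u_2 = (23/19, 34/19, 33/19)
  u_3 = (-42/73, -24/73, 54/73)

Apply the Gram-Schmidt recurrence
  u_1 = v_1
  u_i = v_i − Σ_{j<i} ((v_i · u_j) / (u_j · u_j)) · u_j.

Step by step this gives:
  u_1 = (3, -3, 1)
  u_2 = (23/19, 34/19, 33/19)
  u_3 = (-42/73, -24/73, 54/73)

Orthogonality check:
  u_2 · u_1 = 0 (should be 0)
  u_3 · u_1 = 0 (should be 0)
  u_3 · u_2 = 0 (should be 0)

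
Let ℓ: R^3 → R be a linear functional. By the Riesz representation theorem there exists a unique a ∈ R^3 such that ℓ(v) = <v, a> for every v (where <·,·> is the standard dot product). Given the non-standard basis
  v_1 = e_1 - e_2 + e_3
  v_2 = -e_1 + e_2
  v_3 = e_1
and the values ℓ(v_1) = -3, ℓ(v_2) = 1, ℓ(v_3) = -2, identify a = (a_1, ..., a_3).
a = (-2, -1, -2)

Write a = (a_1, ..., a_3) in the standard basis. For each basis vector v_i, ℓ(v_i) = <v_i, a> is a linear equation in the a_j's. Collect the n equations into a matrix system V a = ℓ, where row i of V is v_i (expressed in the standard basis). Since V is invertible (lower-triangular with 1s on the diagonal, up to permutation), solve by back-substitution:
  V =
[[1, -1, 1],
 [-1, 1, 0],
 [1, 0, 0]]
  V a = (-3, 1, -2)
Solving gives a = (-2, -1, -2).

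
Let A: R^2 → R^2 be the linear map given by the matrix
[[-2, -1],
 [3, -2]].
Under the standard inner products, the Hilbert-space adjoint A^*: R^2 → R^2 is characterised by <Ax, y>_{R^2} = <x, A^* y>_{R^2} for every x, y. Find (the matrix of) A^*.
A^* = A^T =
[[-2, 3],
 [-1, -2]]

For real matrices with standard dot products, the defining identity <Ax, y> = <x, A^* y> gives (Ax)^T y = x^T (A^*) y, i.e. x^T A^T y = x^T (A^*) y. Since this holds for all x, y, we must have A^* = A^T. Therefore
A^* =
[[-2, 3],
 [-1, -2]].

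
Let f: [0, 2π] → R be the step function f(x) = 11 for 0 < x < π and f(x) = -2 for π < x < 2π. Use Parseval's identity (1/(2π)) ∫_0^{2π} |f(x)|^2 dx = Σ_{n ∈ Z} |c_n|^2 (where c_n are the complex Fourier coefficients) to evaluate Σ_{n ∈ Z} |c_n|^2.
Σ |c_n|^2 = 125/2

Parseval equates the L^2 energy of f (normalised by 1/(2π)) with the ℓ^2 sum of its Fourier coefficients: (1/(2π)) ∫_0^{2π} |f|^2 = Σ |c_n|^2.
Compute the left side: (1/(2π)) [∫_0^π 11^2 dx + ∫_π^{2π} (-2)^2 dx] = (1/(2π)) · (121π + 4π) = (121 + 4)/2 = 125/2.
So Σ_{n ∈ Z} |c_n|^2 = 125/2.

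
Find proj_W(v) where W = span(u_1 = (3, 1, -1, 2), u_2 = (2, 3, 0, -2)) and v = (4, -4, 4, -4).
proj_W(v) = (-52/115, 76/115, 44/115, -168/115)

Set up U = [u_1 | ... | u_2] ∈ R^(4×2). The projector onto W = col(U) is P = U (U^T U)^(-1) U^T.
Compute U^T U =
  [15, 5]
  [5, 17],
and U^T v = (-4, 4).
Solve U^T U · c = U^T v for the coefficients: c = (-44/115, 8/23). The projection is proj_W(v) = U c.
Check: (v - proj_W(v)) · u_1 = 0  (should be 0).
Check: (v - proj_W(v)) · u_2 = 0  (should be 0).
Result: proj_W(v) = (-52/115, 76/115, 44/115, -168/115).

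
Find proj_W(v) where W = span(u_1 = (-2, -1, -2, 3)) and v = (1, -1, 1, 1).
proj_W(v) = (0, 0, 0, 0)

Set up U = [u_1 | ... | u_1] ∈ R^(4×1). The projector onto W = col(U) is P = U (U^T U)^(-1) U^T.
Compute U^T U =
  [18],
and U^T v = (0).
Solve U^T U · c = U^T v for the coefficients: c = (0). The projection is proj_W(v) = U c.
Check: (v - proj_W(v)) · u_1 = 0  (should be 0).
Result: proj_W(v) = (0, 0, 0, 0).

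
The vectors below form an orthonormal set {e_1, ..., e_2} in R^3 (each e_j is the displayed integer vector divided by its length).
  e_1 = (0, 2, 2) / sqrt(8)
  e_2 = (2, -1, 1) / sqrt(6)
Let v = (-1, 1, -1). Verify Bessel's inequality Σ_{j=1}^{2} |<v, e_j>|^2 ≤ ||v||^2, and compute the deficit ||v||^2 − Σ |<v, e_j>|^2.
Σ |<v, e_j>|^2 = 8/3; ||v||^2 = 3; deficit = 1/3

Write each e_j = u_j / sqrt(<u_j, u_j>) where u_j is the displayed integer vector. Then <v, e_j> = <v, u_j> / sqrt(<u_j, u_j>), so |<v, e_j>|^2 = <v, u_j>^2 / <u_j, u_j>.
Coefficients: <v, e_1> = 0/sqrt(8), <v, e_2> = -4/sqrt(6).
Square and sum: Σ |<v, e_j>|^2 = 8/3.
Compute ||v||^2 = v·v = 3.
Deficit = 3 − 8/3 = 1/3 ≥ 0, confirming Bessel's inequality. (The deficit equals ||v − Σ <v,e_j> e_j||^2, the squared distance from v to span{e_j}.)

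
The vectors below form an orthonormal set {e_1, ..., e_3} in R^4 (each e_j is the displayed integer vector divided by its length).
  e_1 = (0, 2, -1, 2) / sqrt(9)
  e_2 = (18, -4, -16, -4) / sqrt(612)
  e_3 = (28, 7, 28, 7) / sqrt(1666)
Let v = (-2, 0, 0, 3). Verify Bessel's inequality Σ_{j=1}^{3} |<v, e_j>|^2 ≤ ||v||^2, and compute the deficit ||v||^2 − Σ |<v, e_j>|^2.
Σ |<v, e_j>|^2 = 17/2; ||v||^2 = 13; deficit = 9/2

Write each e_j = u_j / sqrt(<u_j, u_j>) where u_j is the displayed integer vector. Then <v, e_j> = <v, u_j> / sqrt(<u_j, u_j>), so |<v, e_j>|^2 = <v, u_j>^2 / <u_j, u_j>.
Coefficients: <v, e_1> = 6/sqrt(9), <v, e_2> = -48/sqrt(612), <v, e_3> = -35/sqrt(1666).
Square and sum: Σ |<v, e_j>|^2 = 17/2.
Compute ||v||^2 = v·v = 13.
Deficit = 13 − 17/2 = 9/2 ≥ 0, confirming Bessel's inequality. (The deficit equals ||v − Σ <v,e_j> e_j||^2, the squared distance from v to span{e_j}.)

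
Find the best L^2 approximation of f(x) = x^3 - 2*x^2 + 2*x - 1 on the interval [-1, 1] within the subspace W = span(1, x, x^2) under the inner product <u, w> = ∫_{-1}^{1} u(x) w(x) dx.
g(x) = -2*x^2 + 13*x/5 - 1

The best approximation g ∈ W is the orthogonal projection of f onto W. Writing g = a_0 + a_1 x + a_2 x^2, the coefficients solve the normal equations G · a = b where
  G_{ij} = <φ_i, φ_j> and b_i = <f, φ_i>, with φ_0 = 1, φ_1 = x, φ_2 = x^2.
G =
  [2, 0, 2/3]
  [0, 2/3, 0]
  [2/3, 0, 2/5],
b = (-10/3, 26/15, -22/15).
Solving gives a_0 = -1, a_1 = 13/5, a_2 = -2, so
  g(x) = -2*x^2 + 13*x/5 - 1.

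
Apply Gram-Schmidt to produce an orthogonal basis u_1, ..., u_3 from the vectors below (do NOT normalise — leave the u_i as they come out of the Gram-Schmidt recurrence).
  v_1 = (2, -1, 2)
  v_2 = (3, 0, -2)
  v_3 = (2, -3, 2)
Orthogonal basis:
  u_1 = (2, -1, 2)
  u_2 = (23/9, 2/9, -22/9)
  u_3 = (-40/113, -200/113, -60/113)

Apply the Gram-Schmidt recurrence
  u_1 = v_1
  u_i = v_i − Σ_{j<i} ((v_i · u_j) / (u_j · u_j)) · u_j.

Step by step this gives:
  u_1 = (2, -1, 2)
  u_2 = (23/9, 2/9, -22/9)
  u_3 = (-40/113, -200/113, -60/113)

Orthogonality check:
  u_2 · u_1 = 0 (should be 0)
  u_3 · u_1 = 0 (should be 0)
  u_3 · u_2 = 0 (should be 0)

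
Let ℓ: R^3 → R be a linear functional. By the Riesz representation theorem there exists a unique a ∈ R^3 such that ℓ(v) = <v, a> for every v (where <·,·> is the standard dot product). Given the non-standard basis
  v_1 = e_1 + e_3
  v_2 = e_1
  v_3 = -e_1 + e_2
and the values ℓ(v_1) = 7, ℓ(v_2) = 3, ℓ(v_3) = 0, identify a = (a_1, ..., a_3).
a = (3, 3, 4)

Write a = (a_1, ..., a_3) in the standard basis. For each basis vector v_i, ℓ(v_i) = <v_i, a> is a linear equation in the a_j's. Collect the n equations into a matrix system V a = ℓ, where row i of V is v_i (expressed in the standard basis). Since V is invertible (lower-triangular with 1s on the diagonal, up to permutation), solve by back-substitution:
  V =
[[1, 0, 1],
 [1, 0, 0],
 [-1, 1, 0]]
  V a = (7, 3, 0)
Solving gives a = (3, 3, 4).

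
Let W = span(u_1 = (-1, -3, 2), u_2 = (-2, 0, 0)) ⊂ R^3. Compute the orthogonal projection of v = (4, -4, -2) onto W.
proj_W(v) = (4, -24/13, 16/13)

Set up U = [u_1 | ... | u_2] ∈ R^(3×2). The projector onto W = col(U) is P = U (U^T U)^(-1) U^T.
Compute U^T U =
  [14, 2]
  [2, 4],
and U^T v = (4, -8).
Solve U^T U · c = U^T v for the coefficients: c = (8/13, -30/13). The projection is proj_W(v) = U c.
Check: (v - proj_W(v)) · u_1 = 0  (should be 0).
Check: (v - proj_W(v)) · u_2 = 0  (should be 0).
Result: proj_W(v) = (4, -24/13, 16/13).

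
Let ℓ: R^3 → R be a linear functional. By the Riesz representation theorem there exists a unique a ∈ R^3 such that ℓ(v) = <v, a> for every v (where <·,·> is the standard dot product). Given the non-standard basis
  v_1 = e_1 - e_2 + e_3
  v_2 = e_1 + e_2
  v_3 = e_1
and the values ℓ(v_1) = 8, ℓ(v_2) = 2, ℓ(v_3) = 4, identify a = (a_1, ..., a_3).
a = (4, -2, 2)

Write a = (a_1, ..., a_3) in the standard basis. For each basis vector v_i, ℓ(v_i) = <v_i, a> is a linear equation in the a_j's. Collect the n equations into a matrix system V a = ℓ, where row i of V is v_i (expressed in the standard basis). Since V is invertible (lower-triangular with 1s on the diagonal, up to permutation), solve by back-substitution:
  V =
[[1, -1, 1],
 [1, 1, 0],
 [1, 0, 0]]
  V a = (8, 2, 4)
Solving gives a = (4, -2, 2).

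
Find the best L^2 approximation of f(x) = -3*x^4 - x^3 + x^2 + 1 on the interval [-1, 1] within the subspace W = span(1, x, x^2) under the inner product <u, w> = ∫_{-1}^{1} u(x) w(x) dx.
g(x) = -11*x^2/7 - 3*x/5 + 44/35

The best approximation g ∈ W is the orthogonal projection of f onto W. Writing g = a_0 + a_1 x + a_2 x^2, the coefficients solve the normal equations G · a = b where
  G_{ij} = <φ_i, φ_j> and b_i = <f, φ_i>, with φ_0 = 1, φ_1 = x, φ_2 = x^2.
G =
  [2, 0, 2/3]
  [0, 2/3, 0]
  [2/3, 0, 2/5],
b = (22/15, -2/5, 22/105).
Solving gives a_0 = 44/35, a_1 = -3/5, a_2 = -11/7, so
  g(x) = -11*x^2/7 - 3*x/5 + 44/35.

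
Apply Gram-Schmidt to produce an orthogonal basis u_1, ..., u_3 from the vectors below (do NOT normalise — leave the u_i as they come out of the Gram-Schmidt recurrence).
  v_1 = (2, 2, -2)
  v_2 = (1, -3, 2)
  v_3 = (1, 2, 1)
Orthogonal basis:
  u_1 = (2, 2, -2)
  u_2 = (7/3, -5/3, 2/3)
  u_3 = (11/26, 33/26, 22/13)

Apply the Gram-Schmidt recurrence
  u_1 = v_1
  u_i = v_i − Σ_{j<i} ((v_i · u_j) / (u_j · u_j)) · u_j.

Step by step this gives:
  u_1 = (2, 2, -2)
  u_2 = (7/3, -5/3, 2/3)
  u_3 = (11/26, 33/26, 22/13)

Orthogonality check:
  u_2 · u_1 = 0 (should be 0)
  u_3 · u_1 = 0 (should be 0)
  u_3 · u_2 = 0 (should be 0)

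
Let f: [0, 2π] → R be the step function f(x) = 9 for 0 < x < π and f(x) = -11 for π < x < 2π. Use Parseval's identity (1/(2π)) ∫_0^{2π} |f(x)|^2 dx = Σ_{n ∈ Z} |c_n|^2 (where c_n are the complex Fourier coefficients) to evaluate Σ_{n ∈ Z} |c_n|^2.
Σ |c_n|^2 = 101

Parseval equates the L^2 energy of f (normalised by 1/(2π)) with the ℓ^2 sum of its Fourier coefficients: (1/(2π)) ∫_0^{2π} |f|^2 = Σ |c_n|^2.
Compute the left side: (1/(2π)) [∫_0^π 9^2 dx + ∫_π^{2π} (-11)^2 dx] = (1/(2π)) · (81π + 121π) = (81 + 121)/2 = 101.
So Σ_{n ∈ Z} |c_n|^2 = 101.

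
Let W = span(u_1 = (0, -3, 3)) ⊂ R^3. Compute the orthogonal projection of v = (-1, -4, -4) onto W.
proj_W(v) = (0, 0, 0)

Set up U = [u_1 | ... | u_1] ∈ R^(3×1). The projector onto W = col(U) is P = U (U^T U)^(-1) U^T.
Compute U^T U =
  [18],
and U^T v = (0).
Solve U^T U · c = U^T v for the coefficients: c = (0). The projection is proj_W(v) = U c.
Check: (v - proj_W(v)) · u_1 = 0  (should be 0).
Result: proj_W(v) = (0, 0, 0).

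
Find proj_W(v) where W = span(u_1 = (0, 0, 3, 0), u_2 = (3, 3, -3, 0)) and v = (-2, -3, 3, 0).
proj_W(v) = (-5/2, -5/2, 3, 0)

Set up U = [u_1 | ... | u_2] ∈ R^(4×2). The projector onto W = col(U) is P = U (U^T U)^(-1) U^T.
Compute U^T U =
  [9, -9]
  [-9, 27],
and U^T v = (9, -24).
Solve U^T U · c = U^T v for the coefficients: c = (1/6, -5/6). The projection is proj_W(v) = U c.
Check: (v - proj_W(v)) · u_1 = 0  (should be 0).
Check: (v - proj_W(v)) · u_2 = 0  (should be 0).
Result: proj_W(v) = (-5/2, -5/2, 3, 0).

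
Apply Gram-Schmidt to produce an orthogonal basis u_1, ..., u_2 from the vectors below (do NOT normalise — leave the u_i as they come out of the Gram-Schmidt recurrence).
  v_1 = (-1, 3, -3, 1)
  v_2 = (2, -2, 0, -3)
Orthogonal basis:
  u_1 = (-1, 3, -3, 1)
  u_2 = (29/20, -7/20, -33/20, -49/20)

Apply the Gram-Schmidt recurrence
  u_1 = v_1
  u_i = v_i − Σ_{j<i} ((v_i · u_j) / (u_j · u_j)) · u_j.

Step by step this gives:
  u_1 = (-1, 3, -3, 1)
  u_2 = (29/20, -7/20, -33/20, -49/20)

Orthogonality check:
  u_2 · u_1 = 0 (should be 0)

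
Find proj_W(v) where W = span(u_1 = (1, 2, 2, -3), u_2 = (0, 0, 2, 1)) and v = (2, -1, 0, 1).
proj_W(v) = (-16/89, -32/89, 10/89, 69/89)

Set up U = [u_1 | ... | u_2] ∈ R^(4×2). The projector onto W = col(U) is P = U (U^T U)^(-1) U^T.
Compute U^T U =
  [18, 1]
  [1, 5],
and U^T v = (-3, 1).
Solve U^T U · c = U^T v for the coefficients: c = (-16/89, 21/89). The projection is proj_W(v) = U c.
Check: (v - proj_W(v)) · u_1 = 0  (should be 0).
Check: (v - proj_W(v)) · u_2 = 0  (should be 0).
Result: proj_W(v) = (-16/89, -32/89, 10/89, 69/89).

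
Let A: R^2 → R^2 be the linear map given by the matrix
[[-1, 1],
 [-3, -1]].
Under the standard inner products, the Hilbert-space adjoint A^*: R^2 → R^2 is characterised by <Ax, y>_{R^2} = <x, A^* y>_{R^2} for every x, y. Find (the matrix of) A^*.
A^* = A^T =
[[-1, -3],
 [1, -1]]

For real matrices with standard dot products, the defining identity <Ax, y> = <x, A^* y> gives (Ax)^T y = x^T (A^*) y, i.e. x^T A^T y = x^T (A^*) y. Since this holds for all x, y, we must have A^* = A^T. Therefore
A^* =
[[-1, -3],
 [1, -1]].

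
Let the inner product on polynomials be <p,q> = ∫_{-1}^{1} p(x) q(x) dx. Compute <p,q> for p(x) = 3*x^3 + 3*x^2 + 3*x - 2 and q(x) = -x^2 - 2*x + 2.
<p,q> = -154/15

Expand the product: p(x)·q(x) = -3*x^5 - 9*x^4 - 3*x^3 + 2*x^2 + 10*x - 4.
∫_{-1}^{1} of each monomial x^k gives [2/(k+1) if k even, 0 if k odd]. Integrating term-by-term (or equivalently evaluating the antiderivative F(x) = -x^6/2 - 9*x^5/5 - 3*x^4/4 + 2*x^3/3 + 5*x^2 - 4*x at the endpoints):
  F(1) − F(−1) = -83/60 − (533/60) = -154/15.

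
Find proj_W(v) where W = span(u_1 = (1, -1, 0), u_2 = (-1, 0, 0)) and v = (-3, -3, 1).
proj_W(v) = (-3, -3, 0)

Set up U = [u_1 | ... | u_2] ∈ R^(3×2). The projector onto W = col(U) is P = U (U^T U)^(-1) U^T.
Compute U^T U =
  [2, -1]
  [-1, 1],
and U^T v = (0, 3).
Solve U^T U · c = U^T v for the coefficients: c = (3, 6). The projection is proj_W(v) = U c.
Check: (v - proj_W(v)) · u_1 = 0  (should be 0).
Check: (v - proj_W(v)) · u_2 = 0  (should be 0).
Result: proj_W(v) = (-3, -3, 0).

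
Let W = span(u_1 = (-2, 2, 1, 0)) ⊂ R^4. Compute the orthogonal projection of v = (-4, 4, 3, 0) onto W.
proj_W(v) = (-38/9, 38/9, 19/9, 0)

Set up U = [u_1 | ... | u_1] ∈ R^(4×1). The projector onto W = col(U) is P = U (U^T U)^(-1) U^T.
Compute U^T U =
  [9],
and U^T v = (19).
Solve U^T U · c = U^T v for the coefficients: c = (19/9). The projection is proj_W(v) = U c.
Check: (v - proj_W(v)) · u_1 = 0  (should be 0).
Result: proj_W(v) = (-38/9, 38/9, 19/9, 0).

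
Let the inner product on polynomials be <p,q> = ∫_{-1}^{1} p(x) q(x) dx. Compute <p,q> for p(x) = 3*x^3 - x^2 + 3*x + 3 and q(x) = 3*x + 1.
<p,q> = 224/15

Expand the product: p(x)·q(x) = 9*x^4 + 8*x^2 + 12*x + 3.
∫_{-1}^{1} of each monomial x^k gives [2/(k+1) if k even, 0 if k odd]. Integrating term-by-term (or equivalently evaluating the antiderivative F(x) = 9*x^5/5 + 8*x^3/3 + 6*x^2 + 3*x at the endpoints):
  F(1) − F(−1) = 202/15 − (-22/15) = 224/15.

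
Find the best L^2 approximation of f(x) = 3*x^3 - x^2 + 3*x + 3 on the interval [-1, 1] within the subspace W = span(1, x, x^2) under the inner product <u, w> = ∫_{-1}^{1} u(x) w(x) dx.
g(x) = -x^2 + 24*x/5 + 3

The best approximation g ∈ W is the orthogonal projection of f onto W. Writing g = a_0 + a_1 x + a_2 x^2, the coefficients solve the normal equations G · a = b where
  G_{ij} = <φ_i, φ_j> and b_i = <f, φ_i>, with φ_0 = 1, φ_1 = x, φ_2 = x^2.
G =
  [2, 0, 2/3]
  [0, 2/3, 0]
  [2/3, 0, 2/5],
b = (16/3, 16/5, 8/5).
Solving gives a_0 = 3, a_1 = 24/5, a_2 = -1, so
  g(x) = -x^2 + 24*x/5 + 3.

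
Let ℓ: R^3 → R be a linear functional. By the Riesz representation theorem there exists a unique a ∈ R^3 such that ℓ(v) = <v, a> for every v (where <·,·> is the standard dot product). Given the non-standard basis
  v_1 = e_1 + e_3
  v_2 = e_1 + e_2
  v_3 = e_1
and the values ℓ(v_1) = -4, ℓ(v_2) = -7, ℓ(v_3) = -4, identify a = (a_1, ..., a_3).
a = (-4, -3, 0)

Write a = (a_1, ..., a_3) in the standard basis. For each basis vector v_i, ℓ(v_i) = <v_i, a> is a linear equation in the a_j's. Collect the n equations into a matrix system V a = ℓ, where row i of V is v_i (expressed in the standard basis). Since V is invertible (lower-triangular with 1s on the diagonal, up to permutation), solve by back-substitution:
  V =
[[1, 0, 1],
 [1, 1, 0],
 [1, 0, 0]]
  V a = (-4, -7, -4)
Solving gives a = (-4, -3, 0).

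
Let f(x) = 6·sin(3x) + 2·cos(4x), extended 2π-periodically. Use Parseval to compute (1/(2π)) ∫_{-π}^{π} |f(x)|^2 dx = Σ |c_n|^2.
Σ |c_n|^2 = 20

Expand |f|^2 and use orthogonality of {sin(nx), cos(mx)} on [-π, π]:
  ∫_{-π}^{π} sin(nx)^2 dx = π, ∫ cos(mx)^2 dx = π, and cross terms integrate to 0.
So ∫_{-π}^{π} f(x)^2 dx = 6^2 · π + 2^2 · π = (36 + 4)π.
Divide by 2π: (36 + 4)/2 = 20.
By Parseval, this equals Σ |c_n|^2.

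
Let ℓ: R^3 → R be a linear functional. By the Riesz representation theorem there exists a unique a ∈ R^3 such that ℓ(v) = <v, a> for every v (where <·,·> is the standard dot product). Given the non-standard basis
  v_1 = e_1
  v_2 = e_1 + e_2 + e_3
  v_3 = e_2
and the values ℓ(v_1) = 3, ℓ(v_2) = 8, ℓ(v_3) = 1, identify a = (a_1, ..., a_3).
a = (3, 1, 4)

Write a = (a_1, ..., a_3) in the standard basis. For each basis vector v_i, ℓ(v_i) = <v_i, a> is a linear equation in the a_j's. Collect the n equations into a matrix system V a = ℓ, where row i of V is v_i (expressed in the standard basis). Since V is invertible (lower-triangular with 1s on the diagonal, up to permutation), solve by back-substitution:
  V =
[[1, 0, 0],
 [1, 1, 1],
 [0, 1, 0]]
  V a = (3, 8, 1)
Solving gives a = (3, 1, 4).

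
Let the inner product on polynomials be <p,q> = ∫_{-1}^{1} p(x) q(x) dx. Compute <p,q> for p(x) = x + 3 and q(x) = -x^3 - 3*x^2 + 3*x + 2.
<p,q> = 38/5

Expand the product: p(x)·q(x) = -x^4 - 6*x^3 - 6*x^2 + 11*x + 6.
∫_{-1}^{1} of each monomial x^k gives [2/(k+1) if k even, 0 if k odd]. Integrating term-by-term (or equivalently evaluating the antiderivative F(x) = -x^5/5 - 3*x^4/2 - 2*x^3 + 11*x^2/2 + 6*x at the endpoints):
  F(1) − F(−1) = 39/5 − (1/5) = 38/5.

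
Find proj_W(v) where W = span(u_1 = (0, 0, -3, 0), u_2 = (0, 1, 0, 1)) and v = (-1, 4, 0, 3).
proj_W(v) = (0, 7/2, 0, 7/2)

Set up U = [u_1 | ... | u_2] ∈ R^(4×2). The projector onto W = col(U) is P = U (U^T U)^(-1) U^T.
Compute U^T U =
  [9, 0]
  [0, 2],
and U^T v = (0, 7).
Solve U^T U · c = U^T v for the coefficients: c = (0, 7/2). The projection is proj_W(v) = U c.
Check: (v - proj_W(v)) · u_1 = 0  (should be 0).
Check: (v - proj_W(v)) · u_2 = 0  (should be 0).
Result: proj_W(v) = (0, 7/2, 0, 7/2).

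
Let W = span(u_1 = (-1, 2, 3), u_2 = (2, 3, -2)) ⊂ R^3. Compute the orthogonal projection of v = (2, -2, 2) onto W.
proj_W(v) = (-2/3, -46/39, 22/39)

Set up U = [u_1 | ... | u_2] ∈ R^(3×2). The projector onto W = col(U) is P = U (U^T U)^(-1) U^T.
Compute U^T U =
  [14, -2]
  [-2, 17],
and U^T v = (0, -6).
Solve U^T U · c = U^T v for the coefficients: c = (-2/39, -14/39). The projection is proj_W(v) = U c.
Check: (v - proj_W(v)) · u_1 = 0  (should be 0).
Check: (v - proj_W(v)) · u_2 = 0  (should be 0).
Result: proj_W(v) = (-2/3, -46/39, 22/39).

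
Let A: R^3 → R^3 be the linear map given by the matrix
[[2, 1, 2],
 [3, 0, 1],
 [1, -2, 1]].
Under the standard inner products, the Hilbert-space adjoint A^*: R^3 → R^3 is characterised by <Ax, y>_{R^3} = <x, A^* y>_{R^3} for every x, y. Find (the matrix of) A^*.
A^* = A^T =
[[2, 3, 1],
 [1, 0, -2],
 [2, 1, 1]]

For real matrices with standard dot products, the defining identity <Ax, y> = <x, A^* y> gives (Ax)^T y = x^T (A^*) y, i.e. x^T A^T y = x^T (A^*) y. Since this holds for all x, y, we must have A^* = A^T. Therefore
A^* =
[[2, 3, 1],
 [1, 0, -2],
 [2, 1, 1]].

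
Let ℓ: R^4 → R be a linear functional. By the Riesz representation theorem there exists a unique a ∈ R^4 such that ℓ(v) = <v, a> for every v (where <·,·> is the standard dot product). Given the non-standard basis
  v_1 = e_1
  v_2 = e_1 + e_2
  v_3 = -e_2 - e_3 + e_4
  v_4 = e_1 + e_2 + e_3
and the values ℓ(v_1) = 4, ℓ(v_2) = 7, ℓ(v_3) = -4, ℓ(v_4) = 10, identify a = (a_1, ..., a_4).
a = (4, 3, 3, 2)

Write a = (a_1, ..., a_4) in the standard basis. For each basis vector v_i, ℓ(v_i) = <v_i, a> is a linear equation in the a_j's. Collect the n equations into a matrix system V a = ℓ, where row i of V is v_i (expressed in the standard basis). Since V is invertible (lower-triangular with 1s on the diagonal, up to permutation), solve by back-substitution:
  V =
[[1, 0, 0, 0],
 [1, 1, 0, 0],
 [0, -1, -1, 1],
 [1, 1, 1, 0]]
  V a = (4, 7, -4, 10)
Solving gives a = (4, 3, 3, 2).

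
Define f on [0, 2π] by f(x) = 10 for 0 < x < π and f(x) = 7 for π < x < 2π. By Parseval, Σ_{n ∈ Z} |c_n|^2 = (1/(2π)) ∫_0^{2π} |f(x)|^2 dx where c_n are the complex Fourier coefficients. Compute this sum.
Σ |c_n|^2 = 149/2

Parseval equates the L^2 energy of f (normalised by 1/(2π)) with the ℓ^2 sum of its Fourier coefficients: (1/(2π)) ∫_0^{2π} |f|^2 = Σ |c_n|^2.
Compute the left side: (1/(2π)) [∫_0^π 10^2 dx + ∫_π^{2π} 7^2 dx] = (1/(2π)) · (100π + 49π) = (100 + 49)/2 = 149/2.
So Σ_{n ∈ Z} |c_n|^2 = 149/2.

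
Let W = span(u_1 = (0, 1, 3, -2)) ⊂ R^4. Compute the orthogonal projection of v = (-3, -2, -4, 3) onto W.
proj_W(v) = (0, -10/7, -30/7, 20/7)

Set up U = [u_1 | ... | u_1] ∈ R^(4×1). The projector onto W = col(U) is P = U (U^T U)^(-1) U^T.
Compute U^T U =
  [14],
and U^T v = (-20).
Solve U^T U · c = U^T v for the coefficients: c = (-10/7). The projection is proj_W(v) = U c.
Check: (v - proj_W(v)) · u_1 = 0  (should be 0).
Result: proj_W(v) = (0, -10/7, -30/7, 20/7).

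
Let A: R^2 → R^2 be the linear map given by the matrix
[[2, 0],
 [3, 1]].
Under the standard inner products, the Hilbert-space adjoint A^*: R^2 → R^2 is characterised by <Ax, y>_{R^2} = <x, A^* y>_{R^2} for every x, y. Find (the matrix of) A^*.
A^* = A^T =
[[2, 3],
 [0, 1]]

For real matrices with standard dot products, the defining identity <Ax, y> = <x, A^* y> gives (Ax)^T y = x^T (A^*) y, i.e. x^T A^T y = x^T (A^*) y. Since this holds for all x, y, we must have A^* = A^T. Therefore
A^* =
[[2, 3],
 [0, 1]].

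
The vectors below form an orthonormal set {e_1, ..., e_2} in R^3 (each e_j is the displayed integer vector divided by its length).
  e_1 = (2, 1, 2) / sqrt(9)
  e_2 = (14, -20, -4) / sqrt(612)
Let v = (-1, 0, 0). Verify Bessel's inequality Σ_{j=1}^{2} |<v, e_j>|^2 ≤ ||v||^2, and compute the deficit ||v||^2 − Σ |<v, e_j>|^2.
Σ |<v, e_j>|^2 = 13/17; ||v||^2 = 1; deficit = 4/17

Write each e_j = u_j / sqrt(<u_j, u_j>) where u_j is the displayed integer vector. Then <v, e_j> = <v, u_j> / sqrt(<u_j, u_j>), so |<v, e_j>|^2 = <v, u_j>^2 / <u_j, u_j>.
Coefficients: <v, e_1> = -2/sqrt(9), <v, e_2> = -14/sqrt(612).
Square and sum: Σ |<v, e_j>|^2 = 13/17.
Compute ||v||^2 = v·v = 1.
Deficit = 1 − 13/17 = 4/17 ≥ 0, confirming Bessel's inequality. (The deficit equals ||v − Σ <v,e_j> e_j||^2, the squared distance from v to span{e_j}.)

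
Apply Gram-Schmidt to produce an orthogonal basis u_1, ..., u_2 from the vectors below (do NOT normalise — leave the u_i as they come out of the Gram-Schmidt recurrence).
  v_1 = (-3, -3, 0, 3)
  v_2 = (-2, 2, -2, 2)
Orthogonal basis:
  u_1 = (-3, -3, 0, 3)
  u_2 = (-4/3, 8/3, -2, 4/3)

Apply the Gram-Schmidt recurrence
  u_1 = v_1
  u_i = v_i − Σ_{j<i} ((v_i · u_j) / (u_j · u_j)) · u_j.

Step by step this gives:
  u_1 = (-3, -3, 0, 3)
  u_2 = (-4/3, 8/3, -2, 4/3)

Orthogonality check:
  u_2 · u_1 = 0 (should be 0)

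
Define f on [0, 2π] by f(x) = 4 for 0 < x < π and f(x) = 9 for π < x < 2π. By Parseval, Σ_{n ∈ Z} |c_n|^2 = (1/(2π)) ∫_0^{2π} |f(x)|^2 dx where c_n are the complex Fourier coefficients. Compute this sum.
Σ |c_n|^2 = 97/2

Parseval equates the L^2 energy of f (normalised by 1/(2π)) with the ℓ^2 sum of its Fourier coefficients: (1/(2π)) ∫_0^{2π} |f|^2 = Σ |c_n|^2.
Compute the left side: (1/(2π)) [∫_0^π 4^2 dx + ∫_π^{2π} 9^2 dx] = (1/(2π)) · (16π + 81π) = (16 + 81)/2 = 97/2.
So Σ_{n ∈ Z} |c_n|^2 = 97/2.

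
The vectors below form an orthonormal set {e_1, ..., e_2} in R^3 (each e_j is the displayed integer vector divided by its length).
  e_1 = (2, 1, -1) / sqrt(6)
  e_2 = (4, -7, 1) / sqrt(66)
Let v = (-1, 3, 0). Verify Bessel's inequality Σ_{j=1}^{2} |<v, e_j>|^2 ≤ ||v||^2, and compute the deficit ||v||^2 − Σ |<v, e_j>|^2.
Σ |<v, e_j>|^2 = 106/11; ||v||^2 = 10; deficit = 4/11

Write each e_j = u_j / sqrt(<u_j, u_j>) where u_j is the displayed integer vector. Then <v, e_j> = <v, u_j> / sqrt(<u_j, u_j>), so |<v, e_j>|^2 = <v, u_j>^2 / <u_j, u_j>.
Coefficients: <v, e_1> = 1/sqrt(6), <v, e_2> = -25/sqrt(66).
Square and sum: Σ |<v, e_j>|^2 = 106/11.
Compute ||v||^2 = v·v = 10.
Deficit = 10 − 106/11 = 4/11 ≥ 0, confirming Bessel's inequality. (The deficit equals ||v − Σ <v,e_j> e_j||^2, the squared distance from v to span{e_j}.)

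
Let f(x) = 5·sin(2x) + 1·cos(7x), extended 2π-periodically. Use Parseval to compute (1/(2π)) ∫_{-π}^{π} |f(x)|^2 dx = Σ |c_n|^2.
Σ |c_n|^2 = 13

Expand |f|^2 and use orthogonality of {sin(nx), cos(mx)} on [-π, π]:
  ∫_{-π}^{π} sin(nx)^2 dx = π, ∫ cos(mx)^2 dx = π, and cross terms integrate to 0.
So ∫_{-π}^{π} f(x)^2 dx = 5^2 · π + 1^2 · π = (25 + 1)π.
Divide by 2π: (25 + 1)/2 = 13.
By Parseval, this equals Σ |c_n|^2.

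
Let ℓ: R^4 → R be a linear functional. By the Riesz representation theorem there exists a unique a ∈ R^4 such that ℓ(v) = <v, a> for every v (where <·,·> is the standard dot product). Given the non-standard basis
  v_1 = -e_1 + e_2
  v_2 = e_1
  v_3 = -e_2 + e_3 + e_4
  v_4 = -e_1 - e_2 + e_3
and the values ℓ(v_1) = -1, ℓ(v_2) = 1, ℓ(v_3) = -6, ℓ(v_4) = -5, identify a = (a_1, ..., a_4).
a = (1, 0, -4, -2)

Write a = (a_1, ..., a_4) in the standard basis. For each basis vector v_i, ℓ(v_i) = <v_i, a> is a linear equation in the a_j's. Collect the n equations into a matrix system V a = ℓ, where row i of V is v_i (expressed in the standard basis). Since V is invertible (lower-triangular with 1s on the diagonal, up to permutation), solve by back-substitution:
  V =
[[-1, 1, 0, 0],
 [1, 0, 0, 0],
 [0, -1, 1, 1],
 [-1, -1, 1, 0]]
  V a = (-1, 1, -6, -5)
Solving gives a = (1, 0, -4, -2).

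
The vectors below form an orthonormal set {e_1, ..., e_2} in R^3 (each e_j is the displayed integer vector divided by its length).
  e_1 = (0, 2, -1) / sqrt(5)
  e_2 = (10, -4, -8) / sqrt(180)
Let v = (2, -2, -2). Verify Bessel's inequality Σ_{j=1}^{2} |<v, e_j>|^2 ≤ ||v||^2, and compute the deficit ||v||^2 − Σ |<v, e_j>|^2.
Σ |<v, e_j>|^2 = 104/9; ||v||^2 = 12; deficit = 4/9

Write each e_j = u_j / sqrt(<u_j, u_j>) where u_j is the displayed integer vector. Then <v, e_j> = <v, u_j> / sqrt(<u_j, u_j>), so |<v, e_j>|^2 = <v, u_j>^2 / <u_j, u_j>.
Coefficients: <v, e_1> = -2/sqrt(5), <v, e_2> = 44/sqrt(180).
Square and sum: Σ |<v, e_j>|^2 = 104/9.
Compute ||v||^2 = v·v = 12.
Deficit = 12 − 104/9 = 4/9 ≥ 0, confirming Bessel's inequality. (The deficit equals ||v − Σ <v,e_j> e_j||^2, the squared distance from v to span{e_j}.)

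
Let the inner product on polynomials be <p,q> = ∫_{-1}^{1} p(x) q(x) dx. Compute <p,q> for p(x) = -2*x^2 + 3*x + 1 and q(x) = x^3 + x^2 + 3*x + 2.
<p,q> = 42/5

Expand the product: p(x)·q(x) = -2*x^5 + x^4 - 2*x^3 + 6*x^2 + 9*x + 2.
∫_{-1}^{1} of each monomial x^k gives [2/(k+1) if k even, 0 if k odd]. Integrating term-by-term (or equivalently evaluating the antiderivative F(x) = -x^6/3 + x^5/5 - x^4/2 + 2*x^3 + 9*x^2/2 + 2*x at the endpoints):
  F(1) − F(−1) = 118/15 − (-8/15) = 42/5.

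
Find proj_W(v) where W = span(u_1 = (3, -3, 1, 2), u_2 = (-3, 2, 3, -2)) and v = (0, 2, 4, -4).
proj_W(v) = (-134/57, 206/171, 650/171, -268/171)

Set up U = [u_1 | ... | u_2] ∈ R^(4×2). The projector onto W = col(U) is P = U (U^T U)^(-1) U^T.
Compute U^T U =
  [23, -16]
  [-16, 26],
and U^T v = (-10, 24).
Solve U^T U · c = U^T v for the coefficients: c = (62/171, 196/171). The projection is proj_W(v) = U c.
Check: (v - proj_W(v)) · u_1 = 0  (should be 0).
Check: (v - proj_W(v)) · u_2 = 0  (should be 0).
Result: proj_W(v) = (-134/57, 206/171, 650/171, -268/171).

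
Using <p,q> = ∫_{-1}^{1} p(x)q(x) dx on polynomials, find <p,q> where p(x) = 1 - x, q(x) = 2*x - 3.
<p,q> = -22/3

Expand the product: p(x)·q(x) = -2*x^2 + 5*x - 3.
∫_{-1}^{1} of each monomial x^k gives [2/(k+1) if k even, 0 if k odd]. Integrating term-by-term (or equivalently evaluating the antiderivative F(x) = -2*x^3/3 + 5*x^2/2 - 3*x at the endpoints):
  F(1) − F(−1) = -7/6 − (37/6) = -22/3.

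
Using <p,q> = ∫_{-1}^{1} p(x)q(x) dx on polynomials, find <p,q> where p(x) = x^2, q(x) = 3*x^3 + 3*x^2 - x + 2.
<p,q> = 38/15

Expand the product: p(x)·q(x) = 3*x^5 + 3*x^4 - x^3 + 2*x^2.
∫_{-1}^{1} of each monomial x^k gives [2/(k+1) if k even, 0 if k odd]. Integrating term-by-term (or equivalently evaluating the antiderivative F(x) = x^6/2 + 3*x^5/5 - x^4/4 + 2*x^3/3 at the endpoints):
  F(1) − F(−1) = 91/60 − (-61/60) = 38/15.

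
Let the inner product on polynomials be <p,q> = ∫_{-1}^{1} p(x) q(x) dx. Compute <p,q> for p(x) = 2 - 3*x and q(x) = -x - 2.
<p,q> = -6

Expand the product: p(x)·q(x) = 3*x^2 + 4*x - 4.
∫_{-1}^{1} of each monomial x^k gives [2/(k+1) if k even, 0 if k odd]. Integrating term-by-term (or equivalently evaluating the antiderivative F(x) = x^3 + 2*x^2 - 4*x at the endpoints):
  F(1) − F(−1) = -1 − (5) = -6.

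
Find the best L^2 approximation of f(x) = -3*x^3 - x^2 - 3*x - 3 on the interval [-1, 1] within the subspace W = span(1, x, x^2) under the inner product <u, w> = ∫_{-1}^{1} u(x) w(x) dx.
g(x) = -x^2 - 24*x/5 - 3

The best approximation g ∈ W is the orthogonal projection of f onto W. Writing g = a_0 + a_1 x + a_2 x^2, the coefficients solve the normal equations G · a = b where
  G_{ij} = <φ_i, φ_j> and b_i = <f, φ_i>, with φ_0 = 1, φ_1 = x, φ_2 = x^2.
G =
  [2, 0, 2/3]
  [0, 2/3, 0]
  [2/3, 0, 2/5],
b = (-20/3, -16/5, -12/5).
Solving gives a_0 = -3, a_1 = -24/5, a_2 = -1, so
  g(x) = -x^2 - 24*x/5 - 3.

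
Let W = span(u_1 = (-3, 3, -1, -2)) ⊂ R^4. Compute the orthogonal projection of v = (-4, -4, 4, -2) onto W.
proj_W(v) = (0, 0, 0, 0)

Set up U = [u_1 | ... | u_1] ∈ R^(4×1). The projector onto W = col(U) is P = U (U^T U)^(-1) U^T.
Compute U^T U =
  [23],
and U^T v = (0).
Solve U^T U · c = U^T v for the coefficients: c = (0). The projection is proj_W(v) = U c.
Check: (v - proj_W(v)) · u_1 = 0  (should be 0).
Result: proj_W(v) = (0, 0, 0, 0).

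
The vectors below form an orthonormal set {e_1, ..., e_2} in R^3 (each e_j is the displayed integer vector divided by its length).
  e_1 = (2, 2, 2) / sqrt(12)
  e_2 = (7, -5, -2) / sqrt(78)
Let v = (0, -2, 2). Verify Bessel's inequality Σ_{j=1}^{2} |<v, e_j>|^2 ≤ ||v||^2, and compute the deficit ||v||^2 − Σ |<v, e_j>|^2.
Σ |<v, e_j>|^2 = 6/13; ||v||^2 = 8; deficit = 98/13

Write each e_j = u_j / sqrt(<u_j, u_j>) where u_j is the displayed integer vector. Then <v, e_j> = <v, u_j> / sqrt(<u_j, u_j>), so |<v, e_j>|^2 = <v, u_j>^2 / <u_j, u_j>.
Coefficients: <v, e_1> = 0/sqrt(12), <v, e_2> = 6/sqrt(78).
Square and sum: Σ |<v, e_j>|^2 = 6/13.
Compute ||v||^2 = v·v = 8.
Deficit = 8 − 6/13 = 98/13 ≥ 0, confirming Bessel's inequality. (The deficit equals ||v − Σ <v,e_j> e_j||^2, the squared distance from v to span{e_j}.)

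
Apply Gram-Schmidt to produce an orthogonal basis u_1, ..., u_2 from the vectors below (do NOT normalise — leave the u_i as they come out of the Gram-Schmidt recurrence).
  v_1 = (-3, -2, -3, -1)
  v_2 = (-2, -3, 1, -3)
Orthogonal basis:
  u_1 = (-3, -2, -3, -1)
  u_2 = (-10/23, -45/23, 59/23, -57/23)

Apply the Gram-Schmidt recurrence
  u_1 = v_1
  u_i = v_i − Σ_{j<i} ((v_i · u_j) / (u_j · u_j)) · u_j.

Step by step this gives:
  u_1 = (-3, -2, -3, -1)
  u_2 = (-10/23, -45/23, 59/23, -57/23)

Orthogonality check:
  u_2 · u_1 = 0 (should be 0)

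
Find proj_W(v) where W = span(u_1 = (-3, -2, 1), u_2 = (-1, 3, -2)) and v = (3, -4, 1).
proj_W(v) = (493/171, -544/171, 391/171)

Set up U = [u_1 | ... | u_2] ∈ R^(3×2). The projector onto W = col(U) is P = U (U^T U)^(-1) U^T.
Compute U^T U =
  [14, -5]
  [-5, 14],
and U^T v = (0, -17).
Solve U^T U · c = U^T v for the coefficients: c = (-85/171, -238/171). The projection is proj_W(v) = U c.
Check: (v - proj_W(v)) · u_1 = 0  (should be 0).
Check: (v - proj_W(v)) · u_2 = 0  (should be 0).
Result: proj_W(v) = (493/171, -544/171, 391/171).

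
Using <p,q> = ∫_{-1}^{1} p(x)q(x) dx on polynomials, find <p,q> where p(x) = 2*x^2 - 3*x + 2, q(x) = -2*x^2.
<p,q> = -64/15

Expand the product: p(x)·q(x) = -4*x^4 + 6*x^3 - 4*x^2.
∫_{-1}^{1} of each monomial x^k gives [2/(k+1) if k even, 0 if k odd]. Integrating term-by-term (or equivalently evaluating the antiderivative F(x) = -4*x^5/5 + 3*x^4/2 - 4*x^3/3 at the endpoints):
  F(1) − F(−1) = -19/30 − (109/30) = -64/15.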